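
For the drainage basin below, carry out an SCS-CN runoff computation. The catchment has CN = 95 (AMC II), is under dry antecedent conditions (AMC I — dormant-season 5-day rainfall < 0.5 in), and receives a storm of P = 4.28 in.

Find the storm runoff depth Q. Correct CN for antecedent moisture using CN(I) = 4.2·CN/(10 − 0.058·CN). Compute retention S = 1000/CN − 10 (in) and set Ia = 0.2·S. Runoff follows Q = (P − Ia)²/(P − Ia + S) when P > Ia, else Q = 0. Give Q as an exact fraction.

Dry (AMC I): CN(I) = 4.2·95/(10 − 0.058·95) = 399/(449/100) = 39900/449 ≈ 88.864
S = 1000/(39900/449) − 10 = 500/399 in ≈ 1.253 in
Initial abstraction Ia = S/5 = (500/399)/5 = 100/399 ≈ 0.251 in
P − Ia = 4.280 − 0.251 = 40193/9975 ≈ 4.029 in (> 0, runoff occurs)
Q: (40193/9975)² ÷ (52693/9975) = 1615477249/525612675 in (≈ 3.074 in)

Q = 1615477249/525612675 in ≈ 3.074 in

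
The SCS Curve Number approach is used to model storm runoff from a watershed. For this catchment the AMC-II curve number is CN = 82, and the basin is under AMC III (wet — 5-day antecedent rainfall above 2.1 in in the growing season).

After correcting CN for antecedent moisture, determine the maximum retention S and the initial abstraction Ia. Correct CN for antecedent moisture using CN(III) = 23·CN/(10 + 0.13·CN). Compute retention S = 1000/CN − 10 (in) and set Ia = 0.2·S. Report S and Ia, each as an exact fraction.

Wet (AMC III): CN(III) = 23·82/(10 + 0.13·82) = 1886/(1033/50) = 94300/1033 ≈ 91.288
Max retention: S = 1000/(94300/1033) − 10 = 900/943 in (≈ 0.954 in)
Ia = 0.2·(900/943) = 180/943 in ≈ 0.191 in

S = 900/943 in ≈ 0.954 in; Ia = 180/943 in ≈ 0.191 in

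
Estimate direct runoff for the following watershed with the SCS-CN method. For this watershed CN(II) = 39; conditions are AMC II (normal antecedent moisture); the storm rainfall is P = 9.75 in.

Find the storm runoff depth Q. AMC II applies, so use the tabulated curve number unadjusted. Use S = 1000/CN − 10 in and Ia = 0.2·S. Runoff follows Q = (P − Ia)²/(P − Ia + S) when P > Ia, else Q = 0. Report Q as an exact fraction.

Average conditions: CN = 39 (no AMC adjustment).
S = 1000/39 − 10 = 610/39 in ≈ 15.641 in
Initial abstraction Ia = S/5 = (610/39)/5 = 122/39 ≈ 3.128 in
P − Ia = 9.750 − 3.128 = 1033/156 ≈ 6.622 in (> 0, runoff occurs)
Runoff Q = (P−Ia)²/(P−Ia+S) = (6.622)²/(6.622+15.641) = 1067089/541788 ≈ 1.970 in

Q = 1067089/541788 in ≈ 1.970 in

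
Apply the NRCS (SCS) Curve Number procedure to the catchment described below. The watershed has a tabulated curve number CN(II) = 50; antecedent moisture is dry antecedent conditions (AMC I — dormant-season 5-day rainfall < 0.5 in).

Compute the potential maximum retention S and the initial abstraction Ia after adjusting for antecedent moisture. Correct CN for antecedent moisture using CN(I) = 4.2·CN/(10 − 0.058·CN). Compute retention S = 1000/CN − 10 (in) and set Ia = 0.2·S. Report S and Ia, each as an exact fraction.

CN(I) from CN(II)=50: (4.2·50)/(10 − 0.058·50) = 2100/71 ≈ 29.577
Max retention: S = 1000/(2100/71) − 10 = 500/21 in (≈ 23.810 in)
Ia = 0.2·(500/21) = 100/21 in ≈ 4.762 in

S = 500/21 in ≈ 23.810 in; Ia = 100/21 in ≈ 4.762 in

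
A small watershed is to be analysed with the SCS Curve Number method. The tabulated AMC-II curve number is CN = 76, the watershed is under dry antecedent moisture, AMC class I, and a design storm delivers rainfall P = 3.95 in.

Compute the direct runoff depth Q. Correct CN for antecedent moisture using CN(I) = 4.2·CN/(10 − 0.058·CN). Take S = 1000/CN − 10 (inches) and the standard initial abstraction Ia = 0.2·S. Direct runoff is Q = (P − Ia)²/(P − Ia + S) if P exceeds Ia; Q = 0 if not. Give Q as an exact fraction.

CN(I) from CN(II)=76: (4.2·76)/(10 − 0.058·76) = 13300/233 ≈ 57.082
Retention S: 1000/CN − 10 with CN=57.082 → S = 1000/133 ≈ 7.519 in
Ia = 0.2·(1000/133) = 200/133 in ≈ 1.504 in
Excess rainfall: 3.950 − 1.504 = 2.446 in; P > Ia so Q > 0
Runoff Q = (P−Ia)²/(P−Ia+S) = (2.446)²/(2.446+7.519) = 42341049/70508620 ≈ 0.601 in

Q = 42341049/70508620 in ≈ 0.601 in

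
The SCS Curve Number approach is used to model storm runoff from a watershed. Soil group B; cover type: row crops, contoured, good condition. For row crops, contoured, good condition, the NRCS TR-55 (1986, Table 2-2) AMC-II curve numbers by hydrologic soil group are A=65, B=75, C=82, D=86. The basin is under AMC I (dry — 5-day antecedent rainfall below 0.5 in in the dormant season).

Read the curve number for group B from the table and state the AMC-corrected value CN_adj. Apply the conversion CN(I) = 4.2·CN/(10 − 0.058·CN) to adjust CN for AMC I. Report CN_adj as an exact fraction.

NRCS table: row crops, contoured, good condition, soil group B → CN(II) = 75
Adjust CN=75 to AMC I: 4.2·75/(10 − 0.058·75) → 315 ÷ (113/20) = 6300/113 ≈ 55.752

CN_adj = 6300/113 ≈ 55.752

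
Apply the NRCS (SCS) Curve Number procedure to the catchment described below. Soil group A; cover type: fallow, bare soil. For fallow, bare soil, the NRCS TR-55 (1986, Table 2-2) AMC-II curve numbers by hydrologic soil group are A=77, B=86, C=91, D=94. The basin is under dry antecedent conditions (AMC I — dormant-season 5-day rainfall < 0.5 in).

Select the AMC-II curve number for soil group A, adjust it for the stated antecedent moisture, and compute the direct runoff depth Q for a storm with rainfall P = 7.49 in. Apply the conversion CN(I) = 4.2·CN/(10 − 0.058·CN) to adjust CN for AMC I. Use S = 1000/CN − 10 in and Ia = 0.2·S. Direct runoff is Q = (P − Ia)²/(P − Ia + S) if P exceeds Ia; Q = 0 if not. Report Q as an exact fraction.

NRCS table: fallow, bare soil, soil group A → CN(II) = 77
CN(I) from CN(II)=77: (4.2·77)/(10 − 0.058·77) = 161700/2767 ≈ 58.439
Max retention: S = 1000/(161700/2767) − 10 = 11500/1617 in (≈ 7.112 in)
Ia = 0.2·(11500/1617) = 2300/1617 in ≈ 1.422 in
Since P=7.490 > Ia=1.422: effective rainfall P−Ia = 981133/161700 in
Q: (981133/161700)² ÷ (2131133/161700) = 962621963689/344604206100 in (≈ 2.793 in)

Q = 962621963689/344604206100 in ≈ 2.793 in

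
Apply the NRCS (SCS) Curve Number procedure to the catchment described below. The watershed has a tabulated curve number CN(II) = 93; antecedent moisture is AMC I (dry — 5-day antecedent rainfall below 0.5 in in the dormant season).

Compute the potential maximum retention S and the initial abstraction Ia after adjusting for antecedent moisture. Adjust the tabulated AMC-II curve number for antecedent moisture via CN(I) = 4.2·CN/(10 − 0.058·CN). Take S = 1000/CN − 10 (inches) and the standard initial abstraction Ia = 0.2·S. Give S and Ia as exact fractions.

S = 500/279 in ≈ 1.792 in; Ia = 100/279 in ≈ 0.358 in

Adjust CN=93 to AMC I: 4.2·93/(10 − 0.058·93) → (1953/5) ÷ (2303/500) = 27900/329 ≈ 84.802
Max retention: S = 1000/(27900/329) − 10 = 500/279 in (≈ 1.792 in)
Ia = 0.2S: 0.2·1.792 = 0.358 in (exactly 100/279)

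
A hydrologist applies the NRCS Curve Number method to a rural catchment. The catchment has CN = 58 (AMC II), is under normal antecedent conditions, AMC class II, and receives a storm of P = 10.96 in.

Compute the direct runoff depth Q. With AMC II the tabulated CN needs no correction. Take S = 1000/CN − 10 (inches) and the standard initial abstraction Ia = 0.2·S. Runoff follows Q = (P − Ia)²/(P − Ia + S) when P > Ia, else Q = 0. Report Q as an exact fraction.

Q = 23777408/4402925 in ≈ 5.400 in

AMC II — tabulated CN = 58 applies directly.
Max retention: S = 1000/58 − 10 = 210/29 in (≈ 7.241 in)
Initial abstraction Ia = S/5 = (210/29)/5 = 42/29 ≈ 1.448 in
Since P=10.960 > Ia=1.448: effective rainfall P−Ia = 6896/725 in
Q = (6896/725)²/((6896/725) + 210/29) = (47554816/525625)/(12146/725) = 23777408/4402925 in ≈ 5.400 in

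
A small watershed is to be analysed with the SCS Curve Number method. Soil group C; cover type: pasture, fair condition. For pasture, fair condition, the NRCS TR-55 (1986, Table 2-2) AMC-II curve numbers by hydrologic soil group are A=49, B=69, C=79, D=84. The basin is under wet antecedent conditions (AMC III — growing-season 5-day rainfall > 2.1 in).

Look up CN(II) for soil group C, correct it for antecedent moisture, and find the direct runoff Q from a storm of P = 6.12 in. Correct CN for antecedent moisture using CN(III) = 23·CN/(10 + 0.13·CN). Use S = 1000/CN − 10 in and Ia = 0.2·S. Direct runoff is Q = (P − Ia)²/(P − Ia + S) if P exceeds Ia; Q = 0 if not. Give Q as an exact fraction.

Q = 23852261667/4845348475 in ≈ 4.923 in

NRCS table: pasture, fair condition, soil group C → CN(II) = 79
CN(III) from CN(II)=79: (23·79)/(10 + 0.13·79) = 181700/2027 ≈ 89.640
S = 1000/(181700/2027) − 10 = 2100/1817 in ≈ 1.156 in
Ia = 0.2·(2100/1817) = 420/1817 in ≈ 0.231 in
Since P=6.120 > Ia=0.231: effective rainfall P−Ia = 267501/45425 in
Q: (267501/45425)² ÷ (320001/45425) = 23852261667/4845348475 in (≈ 4.923 in)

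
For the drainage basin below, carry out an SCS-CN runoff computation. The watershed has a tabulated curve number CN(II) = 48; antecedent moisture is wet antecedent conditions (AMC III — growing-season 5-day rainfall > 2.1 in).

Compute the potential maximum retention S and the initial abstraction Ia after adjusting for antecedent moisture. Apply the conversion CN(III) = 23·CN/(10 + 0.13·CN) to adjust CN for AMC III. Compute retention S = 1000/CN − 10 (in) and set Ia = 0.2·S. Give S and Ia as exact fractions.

CN(III) from CN(II)=48: (23·48)/(10 + 0.13·48) = 13800/203 ≈ 67.980
S = 1000/(13800/203) − 10 = 325/69 in ≈ 4.710 in
Initial abstraction Ia = S/5 = (325/69)/5 = 65/69 ≈ 0.942 in

S = 325/69 in ≈ 4.710 in; Ia = 65/69 in ≈ 0.942 in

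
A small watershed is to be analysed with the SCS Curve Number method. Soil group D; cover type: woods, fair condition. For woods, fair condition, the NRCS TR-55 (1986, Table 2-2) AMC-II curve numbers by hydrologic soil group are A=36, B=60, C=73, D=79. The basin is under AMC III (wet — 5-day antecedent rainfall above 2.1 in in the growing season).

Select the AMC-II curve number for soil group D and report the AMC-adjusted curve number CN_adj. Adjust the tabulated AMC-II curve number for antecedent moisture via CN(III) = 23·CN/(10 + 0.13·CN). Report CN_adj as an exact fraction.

NRCS table: woods, fair condition, soil group D → CN(II) = 79
Wet (AMC III): CN(III) = 23·79/(10 + 0.13·79) = 1817/(2027/100) = 181700/2027 ≈ 89.640

CN_adj = 181700/2027 ≈ 89.640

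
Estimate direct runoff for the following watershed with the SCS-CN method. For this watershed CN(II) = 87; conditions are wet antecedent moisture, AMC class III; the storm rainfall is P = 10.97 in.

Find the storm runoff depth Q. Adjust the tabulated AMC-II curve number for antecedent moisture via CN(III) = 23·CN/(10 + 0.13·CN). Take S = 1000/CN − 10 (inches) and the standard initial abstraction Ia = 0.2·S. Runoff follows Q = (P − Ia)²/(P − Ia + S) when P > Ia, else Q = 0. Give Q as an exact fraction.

CN(III) from CN(II)=87: (23·87)/(10 + 0.13·87) = 200100/2131 ≈ 93.900
S = 1000/(200100/2131) − 10 = 1300/2001 in ≈ 0.650 in
Ia = 0.2S: 0.2·0.650 = 0.130 in (exactly 260/2001)
P − Ia = 10.970 − 0.130 = 2169097/200100 ≈ 10.840 in (> 0, runoff occurs)
Runoff Q = (P−Ia)²/(P−Ia+S) = (10.840)²/(10.840+0.650) = 4704981795409/460049309700 ≈ 10.227 in

Q = 4704981795409/460049309700 in ≈ 10.227 in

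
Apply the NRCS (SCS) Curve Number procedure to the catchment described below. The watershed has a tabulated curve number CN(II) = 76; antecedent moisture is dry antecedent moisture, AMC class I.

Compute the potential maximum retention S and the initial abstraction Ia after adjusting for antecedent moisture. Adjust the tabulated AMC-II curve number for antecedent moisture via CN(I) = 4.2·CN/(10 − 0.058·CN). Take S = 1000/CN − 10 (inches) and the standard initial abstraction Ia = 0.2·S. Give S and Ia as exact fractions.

Dry (AMC I): CN(I) = 4.2·76/(10 − 0.058·76) = (1596/5)/(699/125) = 13300/233 ≈ 57.082
Max retention: S = 1000/(13300/233) − 10 = 1000/133 in (≈ 7.519 in)
Initial abstraction Ia = S/5 = (1000/133)/5 = 200/133 ≈ 1.504 in

S = 1000/133 in ≈ 7.519 in; Ia = 200/133 in ≈ 1.504 in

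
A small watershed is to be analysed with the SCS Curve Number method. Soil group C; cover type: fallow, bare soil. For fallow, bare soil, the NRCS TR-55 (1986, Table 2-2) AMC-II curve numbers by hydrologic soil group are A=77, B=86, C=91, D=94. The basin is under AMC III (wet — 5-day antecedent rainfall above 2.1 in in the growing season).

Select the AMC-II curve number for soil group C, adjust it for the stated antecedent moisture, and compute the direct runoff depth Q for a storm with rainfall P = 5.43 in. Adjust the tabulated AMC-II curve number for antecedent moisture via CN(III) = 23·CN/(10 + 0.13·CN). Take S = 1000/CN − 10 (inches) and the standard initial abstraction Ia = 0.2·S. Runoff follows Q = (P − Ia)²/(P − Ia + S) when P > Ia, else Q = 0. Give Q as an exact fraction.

NRCS table: fallow, bare soil, soil group C → CN(II) = 91
Wet (AMC III): CN(III) = 23·91/(10 + 0.13·91) = 2093/(2183/100) = 209300/2183 ≈ 95.877
Retention S: 1000/CN − 10 with CN=95.877 → S = 900/2093 ≈ 0.430 in
Ia = 0.2·(900/2093) = 180/2093 in ≈ 0.086 in
Since P=5.430 > Ia=0.086: effective rainfall P−Ia = 1118499/209300 in
Q: (1118499/209300)² ÷ (1208499/209300) = 417013337667/84312946900 in (≈ 4.946 in)

Q = 417013337667/84312946900 in ≈ 4.946 in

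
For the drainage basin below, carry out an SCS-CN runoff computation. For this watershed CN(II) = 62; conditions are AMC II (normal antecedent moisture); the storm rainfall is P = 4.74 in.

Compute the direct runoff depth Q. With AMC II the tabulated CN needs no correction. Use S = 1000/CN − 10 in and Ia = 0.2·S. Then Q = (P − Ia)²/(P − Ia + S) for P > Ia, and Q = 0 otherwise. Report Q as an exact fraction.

AMC II — tabulated CN = 62 applies directly.
Max retention: S = 1000/62 − 10 = 190/31 in (≈ 6.129 in)
Ia = 0.2·(190/31) = 38/31 in ≈ 1.226 in
Since P=4.740 > Ia=1.226: effective rainfall P−Ia = 5447/1550 in
Q = (5447/1550)²/((5447/1550) + 190/31) = (29669809/2402500)/(14947/1550) = 29669809/23167850 in ≈ 1.281 in

Q = 29669809/23167850 in ≈ 1.281 in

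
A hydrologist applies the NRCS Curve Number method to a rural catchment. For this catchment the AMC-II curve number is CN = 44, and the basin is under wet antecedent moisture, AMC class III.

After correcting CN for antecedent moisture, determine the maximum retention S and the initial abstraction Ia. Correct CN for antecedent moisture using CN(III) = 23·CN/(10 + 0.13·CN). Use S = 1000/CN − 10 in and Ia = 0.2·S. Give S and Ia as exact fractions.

Adjust CN=44 to AMC III: 23·44/(10 + 0.13·44) → 1012 ÷ (393/25) = 25300/393 ≈ 64.377
S = 1000/(25300/393) − 10 = 1400/253 in ≈ 5.534 in
Ia = 0.2S: 0.2·5.534 = 1.107 in (exactly 280/253)

S = 1400/253 in ≈ 5.534 in; Ia = 280/253 in ≈ 1.107 in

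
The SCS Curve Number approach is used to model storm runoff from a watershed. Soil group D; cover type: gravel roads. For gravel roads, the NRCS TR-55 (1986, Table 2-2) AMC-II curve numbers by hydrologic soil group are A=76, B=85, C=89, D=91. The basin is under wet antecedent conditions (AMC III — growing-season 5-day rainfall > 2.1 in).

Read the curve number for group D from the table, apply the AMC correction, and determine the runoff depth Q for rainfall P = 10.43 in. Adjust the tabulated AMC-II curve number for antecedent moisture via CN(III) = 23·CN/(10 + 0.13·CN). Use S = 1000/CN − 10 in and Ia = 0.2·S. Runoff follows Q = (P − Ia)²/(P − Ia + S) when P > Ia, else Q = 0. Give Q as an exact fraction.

Q = 4687220670001/471971290700 in ≈ 9.931 in

NRCS table: gravel roads, soil group D → CN(II) = 91
CN(III) from CN(II)=91: (23·91)/(10 + 0.13·91) = 209300/2183 ≈ 95.877
Retention S: 1000/CN − 10 with CN=95.877 → S = 900/2093 ≈ 0.430 in
Ia = 0.2·(900/2093) = 180/2093 in ≈ 0.086 in
P − Ia = 10.430 − 0.086 = 2164999/209300 ≈ 10.344 in (> 0, runoff occurs)
Q: (2164999/209300)² ÷ (2254999/209300) = 4687220670001/471971290700 in (≈ 9.931 in)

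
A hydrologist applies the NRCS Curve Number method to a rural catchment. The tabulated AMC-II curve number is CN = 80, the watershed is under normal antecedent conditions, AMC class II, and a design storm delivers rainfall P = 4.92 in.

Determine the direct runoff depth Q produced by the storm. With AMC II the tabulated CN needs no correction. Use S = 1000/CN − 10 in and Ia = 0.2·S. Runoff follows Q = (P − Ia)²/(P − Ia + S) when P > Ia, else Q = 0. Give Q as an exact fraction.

Q = 48841/17300 in ≈ 2.823 in

Average conditions: CN = 80 (no AMC adjustment).
Max retention: S = 1000/80 − 10 = 5/2 in (≈ 2.500 in)
Initial abstraction Ia = S/5 = (5/2)/5 = 1/2 ≈ 0.500 in
P − Ia = 4.920 − 0.500 = 221/50 ≈ 4.420 in (> 0, runoff occurs)
Q = (221/50)²/((221/50) + 5/2) = (48841/2500)/(173/25) = 48841/17300 in ≈ 2.823 in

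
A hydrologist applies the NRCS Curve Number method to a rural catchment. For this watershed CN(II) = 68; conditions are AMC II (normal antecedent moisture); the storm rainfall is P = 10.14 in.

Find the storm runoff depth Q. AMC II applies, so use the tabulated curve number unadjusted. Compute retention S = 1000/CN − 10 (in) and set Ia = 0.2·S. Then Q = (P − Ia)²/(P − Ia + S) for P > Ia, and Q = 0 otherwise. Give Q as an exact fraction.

Q = 61136761/10046150 in ≈ 6.086 in

AMC II — tabulated CN = 68 applies directly.
Retention S: 1000/CN − 10 with CN=68.000 → S = 80/17 ≈ 4.706 in
Initial abstraction Ia = S/5 = (80/17)/5 = 16/17 ≈ 0.941 in
P − Ia = 10.140 − 0.941 = 7819/850 ≈ 9.199 in (> 0, runoff occurs)
Q = (7819/850)²/((7819/850) + 80/17) = (61136761/722500)/(11819/850) = 61136761/10046150 in ≈ 6.086 in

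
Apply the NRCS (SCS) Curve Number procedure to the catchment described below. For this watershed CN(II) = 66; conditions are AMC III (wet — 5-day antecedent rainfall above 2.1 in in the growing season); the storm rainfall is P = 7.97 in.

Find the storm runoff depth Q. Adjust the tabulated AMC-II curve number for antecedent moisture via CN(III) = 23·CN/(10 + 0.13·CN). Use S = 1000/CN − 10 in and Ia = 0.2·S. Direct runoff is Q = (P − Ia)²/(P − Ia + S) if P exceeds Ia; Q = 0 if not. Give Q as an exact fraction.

Adjust CN=66 to AMC III: 23·66/(10 + 0.13·66) → 1518 ÷ (929/50) = 75900/929 ≈ 81.701
Retention S: 1000/CN − 10 with CN=81.701 → S = 1700/759 ≈ 2.240 in
Ia = 0.2S: 0.2·2.240 = 0.448 in (exactly 340/759)
P − Ia = 7.970 − 0.448 = 570923/75900 ≈ 7.522 in (> 0, runoff occurs)
Q = (570923/75900)²/((570923/75900) + 1700/759) = (325953071929/5760810000)/(740923/75900) = 325953071929/56236055700 in ≈ 5.796 in

Q = 325953071929/56236055700 in ≈ 5.796 in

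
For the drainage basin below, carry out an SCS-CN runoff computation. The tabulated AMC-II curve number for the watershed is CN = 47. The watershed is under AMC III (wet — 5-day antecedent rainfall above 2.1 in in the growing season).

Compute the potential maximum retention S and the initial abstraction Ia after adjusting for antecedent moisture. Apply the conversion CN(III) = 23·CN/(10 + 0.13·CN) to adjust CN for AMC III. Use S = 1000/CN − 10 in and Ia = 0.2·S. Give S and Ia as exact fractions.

Adjust CN=47 to AMC III: 23·47/(10 + 0.13·47) → 1081 ÷ (1611/100) = 108100/1611 ≈ 67.101
S = 1000/(108100/1611) − 10 = 5300/1081 in ≈ 4.903 in
Initial abstraction Ia = S/5 = (5300/1081)/5 = 1060/1081 ≈ 0.981 in

S = 5300/1081 in ≈ 4.903 in; Ia = 1060/1081 in ≈ 0.981 in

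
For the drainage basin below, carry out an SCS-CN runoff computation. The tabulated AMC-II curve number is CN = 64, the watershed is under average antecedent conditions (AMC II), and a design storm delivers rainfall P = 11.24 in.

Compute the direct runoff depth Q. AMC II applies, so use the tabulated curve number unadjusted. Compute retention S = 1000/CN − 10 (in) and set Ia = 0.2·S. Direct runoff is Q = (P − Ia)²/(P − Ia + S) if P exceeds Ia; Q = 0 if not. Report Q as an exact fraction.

Average conditions: CN = 64 (no AMC adjustment).
S = 1000/64 − 10 = 45/8 in ≈ 5.625 in
Initial abstraction Ia = S/5 = (45/8)/5 = 9/8 ≈ 1.125 in
P − Ia = 11.240 − 1.125 = 2023/200 ≈ 10.115 in (> 0, runoff occurs)
Runoff Q = (P−Ia)²/(P−Ia+S) = (10.115)²/(10.115+5.625) = 4092529/629600 ≈ 6.500 in

Q = 4092529/629600 in ≈ 6.500 in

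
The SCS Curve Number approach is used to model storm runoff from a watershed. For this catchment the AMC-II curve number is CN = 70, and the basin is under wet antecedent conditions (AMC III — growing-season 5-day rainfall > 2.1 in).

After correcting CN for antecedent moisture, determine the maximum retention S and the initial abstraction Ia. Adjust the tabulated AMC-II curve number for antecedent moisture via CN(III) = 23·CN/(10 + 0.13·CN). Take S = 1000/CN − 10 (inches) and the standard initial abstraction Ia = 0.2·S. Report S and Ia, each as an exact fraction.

CN(III) from CN(II)=70: (23·70)/(10 + 0.13·70) = 16100/191 ≈ 84.293
Max retention: S = 1000/(16100/191) − 10 = 300/161 in (≈ 1.863 in)
Ia = 0.2S: 0.2·1.863 = 0.373 in (exactly 60/161)

S = 300/161 in ≈ 1.863 in; Ia = 60/161 in ≈ 0.373 in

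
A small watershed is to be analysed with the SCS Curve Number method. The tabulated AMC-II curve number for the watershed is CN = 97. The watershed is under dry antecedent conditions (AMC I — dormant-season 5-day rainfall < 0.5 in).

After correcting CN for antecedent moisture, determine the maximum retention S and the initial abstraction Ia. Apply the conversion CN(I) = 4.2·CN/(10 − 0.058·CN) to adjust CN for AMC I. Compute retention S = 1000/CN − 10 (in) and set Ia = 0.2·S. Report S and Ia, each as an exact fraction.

S = 500/679 in ≈ 0.736 in; Ia = 100/679 in ≈ 0.147 in

CN(I) from CN(II)=97: (4.2·97)/(10 − 0.058·97) = 67900/729 ≈ 93.141
S = 1000/(67900/729) − 10 = 500/679 in ≈ 0.736 in
Ia = 0.2·(500/679) = 100/679 in ≈ 0.147 in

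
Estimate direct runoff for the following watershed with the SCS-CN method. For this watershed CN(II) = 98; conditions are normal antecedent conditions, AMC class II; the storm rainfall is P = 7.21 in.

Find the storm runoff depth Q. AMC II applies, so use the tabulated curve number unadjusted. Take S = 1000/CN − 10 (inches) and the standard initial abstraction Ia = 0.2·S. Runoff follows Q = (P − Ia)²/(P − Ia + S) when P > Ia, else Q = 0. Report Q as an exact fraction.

Q = 1234046641/177032100 in ≈ 6.971 in

Average conditions: CN = 98 (no AMC adjustment).
Max retention: S = 1000/98 − 10 = 10/49 in (≈ 0.204 in)
Initial abstraction Ia = S/5 = (10/49)/5 = 2/49 ≈ 0.041 in
Since P=7.210 > Ia=0.041: effective rainfall P−Ia = 35129/4900 in
Q: (35129/4900)² ÷ (36129/4900) = 1234046641/177032100 in (≈ 6.971 in)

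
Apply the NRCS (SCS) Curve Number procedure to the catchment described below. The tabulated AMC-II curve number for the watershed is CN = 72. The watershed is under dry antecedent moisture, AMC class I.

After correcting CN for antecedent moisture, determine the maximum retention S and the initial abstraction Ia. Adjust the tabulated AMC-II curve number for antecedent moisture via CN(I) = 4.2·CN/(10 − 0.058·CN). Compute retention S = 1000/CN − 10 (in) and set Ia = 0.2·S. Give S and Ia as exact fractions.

S = 250/27 in ≈ 9.259 in; Ia = 50/27 in ≈ 1.852 in

Adjust CN=72 to AMC I: 4.2·72/(10 − 0.058·72) → (1512/5) ÷ (728/125) = 675/13 ≈ 51.923
Retention S: 1000/CN − 10 with CN=51.923 → S = 250/27 ≈ 9.259 in
Ia = 0.2·(250/27) = 50/27 in ≈ 1.852 in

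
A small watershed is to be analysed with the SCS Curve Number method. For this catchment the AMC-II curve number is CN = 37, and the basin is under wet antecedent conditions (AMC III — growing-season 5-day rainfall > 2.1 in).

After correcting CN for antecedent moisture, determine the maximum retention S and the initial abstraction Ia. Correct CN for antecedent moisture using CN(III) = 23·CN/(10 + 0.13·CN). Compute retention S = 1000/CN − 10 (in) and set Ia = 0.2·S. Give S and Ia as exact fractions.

S = 6300/851 in ≈ 7.403 in; Ia = 1260/851 in ≈ 1.481 in

Wet (AMC III): CN(III) = 23·37/(10 + 0.13·37) = 851/(1481/100) = 85100/1481 ≈ 57.461
Max retention: S = 1000/(85100/1481) − 10 = 6300/851 in (≈ 7.403 in)
Ia = 0.2S: 0.2·7.403 = 1.481 in (exactly 1260/851)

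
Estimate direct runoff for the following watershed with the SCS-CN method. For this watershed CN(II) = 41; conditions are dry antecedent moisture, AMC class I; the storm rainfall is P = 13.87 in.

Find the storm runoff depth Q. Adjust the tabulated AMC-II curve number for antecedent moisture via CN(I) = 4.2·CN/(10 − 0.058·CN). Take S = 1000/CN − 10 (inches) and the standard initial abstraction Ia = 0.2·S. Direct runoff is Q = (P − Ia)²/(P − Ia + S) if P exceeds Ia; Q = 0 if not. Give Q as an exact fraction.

Dry (AMC I): CN(I) = 4.2·41/(10 − 0.058·41) = (861/5)/(3811/500) = 86100/3811 ≈ 22.592
Retention S: 1000/CN − 10 with CN=22.592 → S = 29500/861 ≈ 34.262 in
Initial abstraction Ia = S/5 = (29500/861)/5 = 5900/861 ≈ 6.852 in
Excess rainfall: 13.870 − 6.852 = 7.018 in; P > Ia so Q > 0
Runoff Q = (P−Ia)²/(P−Ia+S) = (7.018)²/(7.018+34.262) = 365066098849/306017222700 ≈ 1.193 in

Q = 365066098849/306017222700 in ≈ 1.193 in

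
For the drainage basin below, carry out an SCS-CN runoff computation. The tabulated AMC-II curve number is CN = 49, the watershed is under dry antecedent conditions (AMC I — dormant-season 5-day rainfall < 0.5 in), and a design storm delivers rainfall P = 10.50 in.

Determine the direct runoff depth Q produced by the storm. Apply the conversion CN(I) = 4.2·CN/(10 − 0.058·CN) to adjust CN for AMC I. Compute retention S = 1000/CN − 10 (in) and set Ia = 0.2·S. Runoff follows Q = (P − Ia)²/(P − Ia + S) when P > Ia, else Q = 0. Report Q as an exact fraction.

Dry (AMC I): CN(I) = 4.2·49/(10 − 0.058·49) = (1029/5)/(3579/500) = 34300/1193 ≈ 28.751
Retention S: 1000/CN − 10 with CN=28.751 → S = 8500/343 ≈ 24.781 in
Initial abstraction Ia = S/5 = (8500/343)/5 = 1700/343 ≈ 4.956 in
P − Ia = 10.500 − 4.956 = 3803/686 ≈ 5.544 in (> 0, runoff occurs)
Runoff Q = (P−Ia)²/(P−Ia+S) = (5.544)²/(5.544+24.781) = 14462809/14270858 ≈ 1.013 in

Q = 14462809/14270858 in ≈ 1.013 in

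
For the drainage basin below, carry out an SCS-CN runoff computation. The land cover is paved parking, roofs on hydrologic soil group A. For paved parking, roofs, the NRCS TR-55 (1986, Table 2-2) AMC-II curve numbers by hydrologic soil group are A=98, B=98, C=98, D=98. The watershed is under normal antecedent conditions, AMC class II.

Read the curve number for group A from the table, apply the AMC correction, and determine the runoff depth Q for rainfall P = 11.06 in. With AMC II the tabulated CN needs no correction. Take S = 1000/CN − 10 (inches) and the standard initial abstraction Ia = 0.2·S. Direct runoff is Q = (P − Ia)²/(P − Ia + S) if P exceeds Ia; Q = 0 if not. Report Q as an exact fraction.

Q = 728838009/67367650 in ≈ 10.819 in

NRCS table: paved parking, roofs, soil group A → CN(II) = 98
CN(II) = 98; AMC II needs no correction.
Retention S: 1000/CN − 10 with CN=98.000 → S = 10/49 ≈ 0.204 in
Ia = 0.2S: 0.2·0.204 = 0.041 in (exactly 2/49)
Since P=11.060 > Ia=0.041: effective rainfall P−Ia = 26997/2450 in
Q: (26997/2450)² ÷ (27497/2450) = 728838009/67367650 in (≈ 10.819 in)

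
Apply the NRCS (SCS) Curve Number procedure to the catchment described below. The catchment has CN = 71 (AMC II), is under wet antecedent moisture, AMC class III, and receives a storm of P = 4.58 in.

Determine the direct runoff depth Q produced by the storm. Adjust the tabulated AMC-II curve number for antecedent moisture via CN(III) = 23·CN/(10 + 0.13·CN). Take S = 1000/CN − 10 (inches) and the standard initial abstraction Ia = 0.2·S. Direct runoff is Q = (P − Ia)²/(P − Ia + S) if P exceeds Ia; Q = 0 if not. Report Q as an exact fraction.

Wet (AMC III): CN(III) = 23·71/(10 + 0.13·71) = 1633/(1923/100) = 163300/1923 ≈ 84.919
S = 1000/(163300/1923) − 10 = 2900/1633 in ≈ 1.776 in
Ia = 0.2S: 0.2·1.776 = 0.355 in (exactly 580/1633)
Since P=4.580 > Ia=0.355: effective rainfall P−Ia = 344957/81650 in
Q = (344957/81650)²/((344957/81650) + 2900/1633) = (118995331849/6666722500)/(489957/81650) = 118995331849/40004989050 in ≈ 2.975 in

Q = 118995331849/40004989050 in ≈ 2.975 in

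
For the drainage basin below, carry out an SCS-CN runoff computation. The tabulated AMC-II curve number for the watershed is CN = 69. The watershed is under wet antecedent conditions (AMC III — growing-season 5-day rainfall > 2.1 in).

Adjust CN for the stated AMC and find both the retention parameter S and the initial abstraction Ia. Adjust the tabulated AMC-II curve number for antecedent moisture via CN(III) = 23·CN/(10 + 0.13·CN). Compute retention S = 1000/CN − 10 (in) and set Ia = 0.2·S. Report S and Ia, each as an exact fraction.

Adjust CN=69 to AMC III: 23·69/(10 + 0.13·69) → 1587 ÷ (1897/100) = 158700/1897 ≈ 83.658
Retention S: 1000/CN − 10 with CN=83.658 → S = 3100/1587 ≈ 1.953 in
Initial abstraction Ia = S/5 = (3100/1587)/5 = 620/1587 ≈ 0.391 in

S = 3100/1587 in ≈ 1.953 in; Ia = 620/1587 in ≈ 0.391 in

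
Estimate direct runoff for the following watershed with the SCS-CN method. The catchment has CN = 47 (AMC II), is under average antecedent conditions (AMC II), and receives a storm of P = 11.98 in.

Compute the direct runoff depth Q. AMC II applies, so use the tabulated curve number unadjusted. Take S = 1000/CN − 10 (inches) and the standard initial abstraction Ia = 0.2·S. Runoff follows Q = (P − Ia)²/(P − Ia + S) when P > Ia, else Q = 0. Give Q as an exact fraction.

AMC II — tabulated CN = 47 applies directly.
Max retention: S = 1000/47 − 10 = 530/47 in (≈ 11.277 in)
Ia = 0.2·(530/47) = 106/47 in ≈ 2.255 in
P − Ia = 11.980 − 2.255 = 22853/2350 ≈ 9.725 in (> 0, runoff occurs)
Q = (22853/2350)²/((22853/2350) + 530/47) = (522259609/5522500)/(49353/2350) = 522259609/115979550 in ≈ 4.503 in

Q = 522259609/115979550 in ≈ 4.503 in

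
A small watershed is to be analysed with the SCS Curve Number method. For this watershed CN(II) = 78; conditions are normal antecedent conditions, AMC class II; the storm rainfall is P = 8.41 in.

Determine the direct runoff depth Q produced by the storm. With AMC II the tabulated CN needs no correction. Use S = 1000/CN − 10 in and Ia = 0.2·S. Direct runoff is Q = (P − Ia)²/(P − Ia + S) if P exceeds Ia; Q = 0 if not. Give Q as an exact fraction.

CN(II) = 78; AMC II needs no correction.
S = 1000/78 − 10 = 110/39 in ≈ 2.821 in
Initial abstraction Ia = S/5 = (110/39)/5 = 22/39 ≈ 0.564 in
Excess rainfall: 8.410 − 0.564 = 7.846 in; P > Ia so Q > 0
Q: (30599/3900)² ÷ (41599/3900) = 936298801/162236100 in (≈ 5.771 in)

Q = 936298801/162236100 in ≈ 5.771 in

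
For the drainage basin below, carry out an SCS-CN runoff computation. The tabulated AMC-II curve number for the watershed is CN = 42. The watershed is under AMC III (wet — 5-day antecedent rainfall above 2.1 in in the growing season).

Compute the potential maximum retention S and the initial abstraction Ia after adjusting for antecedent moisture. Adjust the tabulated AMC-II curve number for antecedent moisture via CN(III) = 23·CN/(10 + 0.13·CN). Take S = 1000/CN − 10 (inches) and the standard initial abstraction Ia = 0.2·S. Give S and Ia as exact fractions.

S = 2900/483 in ≈ 6.004 in; Ia = 580/483 in ≈ 1.201 in

CN(III) from CN(II)=42: (23·42)/(10 + 0.13·42) = 48300/773 ≈ 62.484
S = 1000/(48300/773) − 10 = 2900/483 in ≈ 6.004 in
Ia = 0.2S: 0.2·6.004 = 1.201 in (exactly 580/483)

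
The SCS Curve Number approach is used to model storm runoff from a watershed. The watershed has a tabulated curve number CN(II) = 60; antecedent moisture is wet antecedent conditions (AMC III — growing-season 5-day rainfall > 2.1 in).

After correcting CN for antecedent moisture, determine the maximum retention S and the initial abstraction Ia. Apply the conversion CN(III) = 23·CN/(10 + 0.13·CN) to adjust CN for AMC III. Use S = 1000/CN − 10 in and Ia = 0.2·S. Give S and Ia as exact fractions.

Adjust CN=60 to AMC III: 23·60/(10 + 0.13·60) → 1380 ÷ (89/5) = 6900/89 ≈ 77.528
Retention S: 1000/CN − 10 with CN=77.528 → S = 200/69 ≈ 2.899 in
Initial abstraction Ia = S/5 = (200/69)/5 = 40/69 ≈ 0.580 in

S = 200/69 in ≈ 2.899 in; Ia = 40/69 in ≈ 0.580 in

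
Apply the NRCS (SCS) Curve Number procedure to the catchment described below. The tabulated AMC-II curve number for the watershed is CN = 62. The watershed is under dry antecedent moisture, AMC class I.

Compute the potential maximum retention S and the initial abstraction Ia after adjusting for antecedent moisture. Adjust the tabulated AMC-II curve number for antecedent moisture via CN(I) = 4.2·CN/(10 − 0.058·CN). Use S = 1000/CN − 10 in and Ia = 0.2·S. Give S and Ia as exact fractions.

Dry (AMC I): CN(I) = 4.2·62/(10 − 0.058·62) = (1302/5)/(1601/250) = 65100/1601 ≈ 40.662
S = 1000/(65100/1601) − 10 = 9500/651 in ≈ 14.593 in
Ia = 0.2·(9500/651) = 1900/651 in ≈ 2.919 in

S = 9500/651 in ≈ 14.593 in; Ia = 1900/651 in ≈ 2.919 in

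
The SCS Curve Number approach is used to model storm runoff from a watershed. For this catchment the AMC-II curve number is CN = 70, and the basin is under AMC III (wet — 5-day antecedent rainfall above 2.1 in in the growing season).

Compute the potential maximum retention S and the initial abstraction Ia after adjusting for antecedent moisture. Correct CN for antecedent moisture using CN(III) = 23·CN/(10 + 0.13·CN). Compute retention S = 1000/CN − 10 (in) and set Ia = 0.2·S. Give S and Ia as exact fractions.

S = 300/161 in ≈ 1.863 in; Ia = 60/161 in ≈ 0.373 in

Wet (AMC III): CN(III) = 23·70/(10 + 0.13·70) = 1610/(191/10) = 16100/191 ≈ 84.293
Max retention: S = 1000/(16100/191) − 10 = 300/161 in (≈ 1.863 in)
Initial abstraction Ia = S/5 = (300/161)/5 = 60/161 ≈ 0.373 in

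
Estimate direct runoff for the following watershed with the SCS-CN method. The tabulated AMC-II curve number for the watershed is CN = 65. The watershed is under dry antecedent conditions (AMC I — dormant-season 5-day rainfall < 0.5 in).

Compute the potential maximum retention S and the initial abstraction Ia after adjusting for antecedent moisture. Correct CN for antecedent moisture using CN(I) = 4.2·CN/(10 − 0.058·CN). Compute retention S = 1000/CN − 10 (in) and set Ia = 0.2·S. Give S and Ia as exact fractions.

Dry (AMC I): CN(I) = 4.2·65/(10 − 0.058·65) = 273/(623/100) = 3900/89 ≈ 43.820
Max retention: S = 1000/(3900/89) − 10 = 500/39 in (≈ 12.821 in)
Initial abstraction Ia = S/5 = (500/39)/5 = 100/39 ≈ 2.564 in

S = 500/39 in ≈ 12.821 in; Ia = 100/39 in ≈ 2.564 in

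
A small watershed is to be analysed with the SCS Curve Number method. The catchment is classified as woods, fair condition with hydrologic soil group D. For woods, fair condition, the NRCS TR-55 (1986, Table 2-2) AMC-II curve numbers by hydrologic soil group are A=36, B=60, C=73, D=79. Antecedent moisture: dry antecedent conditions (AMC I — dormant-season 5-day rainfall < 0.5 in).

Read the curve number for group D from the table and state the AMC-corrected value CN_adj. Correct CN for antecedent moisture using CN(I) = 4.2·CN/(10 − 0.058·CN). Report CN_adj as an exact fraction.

NRCS table: woods, fair condition, soil group D → CN(II) = 79
CN(I) from CN(II)=79: (4.2·79)/(10 − 0.058·79) = 7900/129 ≈ 61.240

CN_adj = 7900/129 ≈ 61.240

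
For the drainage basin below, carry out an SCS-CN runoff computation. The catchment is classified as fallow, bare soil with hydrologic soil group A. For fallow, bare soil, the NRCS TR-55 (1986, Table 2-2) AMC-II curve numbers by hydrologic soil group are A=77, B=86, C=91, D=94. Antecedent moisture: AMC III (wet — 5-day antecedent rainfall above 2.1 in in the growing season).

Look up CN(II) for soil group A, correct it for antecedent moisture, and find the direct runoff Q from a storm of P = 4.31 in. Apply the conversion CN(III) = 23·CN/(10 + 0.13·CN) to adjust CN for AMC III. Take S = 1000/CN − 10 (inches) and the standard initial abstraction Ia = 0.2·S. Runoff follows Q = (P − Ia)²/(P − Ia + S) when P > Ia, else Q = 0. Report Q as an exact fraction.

NRCS table: fallow, bare soil, soil group A → CN(II) = 77
CN(III) from CN(II)=77: (23·77)/(10 + 0.13·77) = 7700/87 ≈ 88.506
Retention S: 1000/CN − 10 with CN=88.506 → S = 100/77 ≈ 1.299 in
Ia = 0.2S: 0.2·1.299 = 0.260 in (exactly 20/77)
Since P=4.310 > Ia=0.260: effective rainfall P−Ia = 31187/7700 in
Q: (31187/7700)² ÷ (41187/7700) = 972628969/317139900 in (≈ 3.067 in)

Q = 972628969/317139900 in ≈ 3.067 in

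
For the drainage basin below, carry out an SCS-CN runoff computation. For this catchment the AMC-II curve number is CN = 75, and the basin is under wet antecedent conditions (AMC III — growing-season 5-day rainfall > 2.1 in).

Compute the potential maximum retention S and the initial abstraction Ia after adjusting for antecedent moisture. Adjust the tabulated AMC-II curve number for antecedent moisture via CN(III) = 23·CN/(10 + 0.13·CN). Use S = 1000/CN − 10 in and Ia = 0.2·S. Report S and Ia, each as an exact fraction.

Wet (AMC III): CN(III) = 23·75/(10 + 0.13·75) = 1725/(79/4) = 6900/79 ≈ 87.342
Max retention: S = 1000/(6900/79) − 10 = 100/69 in (≈ 1.449 in)
Ia = 0.2·(100/69) = 20/69 in ≈ 0.290 in

S = 100/69 in ≈ 1.449 in; Ia = 20/69 in ≈ 0.290 in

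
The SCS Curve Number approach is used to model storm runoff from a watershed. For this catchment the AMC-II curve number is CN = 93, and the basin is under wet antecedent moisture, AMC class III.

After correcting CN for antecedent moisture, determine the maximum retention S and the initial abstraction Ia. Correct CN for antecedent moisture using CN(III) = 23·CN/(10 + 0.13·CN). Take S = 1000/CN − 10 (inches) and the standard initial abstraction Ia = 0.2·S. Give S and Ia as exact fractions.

S = 700/2139 in ≈ 0.327 in; Ia = 140/2139 in ≈ 0.065 in

Adjust CN=93 to AMC III: 23·93/(10 + 0.13·93) → 2139 ÷ (2209/100) = 213900/2209 ≈ 96.831
Max retention: S = 1000/(213900/2209) − 10 = 700/2139 in (≈ 0.327 in)
Ia = 0.2S: 0.2·0.327 = 0.065 in (exactly 140/2139)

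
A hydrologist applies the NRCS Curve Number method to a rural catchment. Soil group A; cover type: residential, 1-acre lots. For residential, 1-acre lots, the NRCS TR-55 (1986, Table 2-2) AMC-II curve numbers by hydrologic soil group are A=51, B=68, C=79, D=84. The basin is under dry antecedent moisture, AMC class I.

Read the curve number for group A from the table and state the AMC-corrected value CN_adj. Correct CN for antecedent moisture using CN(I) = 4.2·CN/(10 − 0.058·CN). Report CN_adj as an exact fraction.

CN_adj = 15300/503 ≈ 30.417

NRCS table: residential, 1-acre lots, soil group A → CN(II) = 51
CN(I) from CN(II)=51: (4.2·51)/(10 − 0.058·51) = 15300/503 ≈ 30.417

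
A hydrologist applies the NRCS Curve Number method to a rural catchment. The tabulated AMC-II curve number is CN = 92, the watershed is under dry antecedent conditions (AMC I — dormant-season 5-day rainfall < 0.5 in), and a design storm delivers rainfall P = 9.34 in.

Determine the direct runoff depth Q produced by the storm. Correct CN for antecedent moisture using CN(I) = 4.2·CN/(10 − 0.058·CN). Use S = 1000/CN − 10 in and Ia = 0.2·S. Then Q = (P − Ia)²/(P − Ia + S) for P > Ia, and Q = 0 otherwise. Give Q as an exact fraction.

Q = 46466544721/6413298150 in ≈ 7.245 in

Dry (AMC I): CN(I) = 4.2·92/(10 − 0.058·92) = (1932/5)/(583/125) = 48300/583 ≈ 82.847
Retention S: 1000/CN − 10 with CN=82.847 → S = 1000/483 ≈ 2.070 in
Ia = 0.2S: 0.2·2.070 = 0.414 in (exactly 200/483)
Excess rainfall: 9.340 − 0.414 = 8.926 in; P > Ia so Q > 0
Q: (215561/24150)² ÷ (265561/24150) = 46466544721/6413298150 in (≈ 7.245 in)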